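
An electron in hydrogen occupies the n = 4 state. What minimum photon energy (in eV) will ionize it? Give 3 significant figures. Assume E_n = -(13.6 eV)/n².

0.850 eV

E_4 = −13.60/16 = −0.850 eV, so ionization (to E = 0) requires 0.850 eV.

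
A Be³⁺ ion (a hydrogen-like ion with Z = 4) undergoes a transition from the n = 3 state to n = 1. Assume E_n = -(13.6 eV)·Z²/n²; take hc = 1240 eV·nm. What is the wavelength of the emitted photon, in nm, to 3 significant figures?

For Z = 4 the level energies scale as Z², so the effective Rydberg energy is 13.6 × 16 = 217.6 eV.
ΔE = 217.6 × (1/1² − 1/3²) = 217.6 × 0.8889 = 193.4 eV.
λ = hc/ΔE = 1240 / 193.4 = 6.41 nm.

6.41 nm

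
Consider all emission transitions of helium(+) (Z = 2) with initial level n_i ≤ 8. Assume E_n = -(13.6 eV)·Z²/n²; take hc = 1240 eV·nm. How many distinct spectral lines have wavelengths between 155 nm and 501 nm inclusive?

Enumerate all n_i → n_f pairs with 1 ≤ n_f < n_i ≤ 8 and compute λ = 1240 / [13.6·4·(1/n_f² − 1/n_i²)].
Lines falling in [155, 501] nm: 3→2 (164.1 nm), 8→3 (238.7 nm), 7→3 (251.3 nm), 6→3 (273.5 nm), 5→3 (320.5 nm), 4→3 (468.9 nm), 8→4 (486.3 nm).

7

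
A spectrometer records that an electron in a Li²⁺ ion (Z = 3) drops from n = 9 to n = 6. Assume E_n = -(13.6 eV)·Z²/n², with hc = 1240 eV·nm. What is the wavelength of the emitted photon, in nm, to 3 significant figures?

For Z = 3 the level energies scale as Z², so the effective Rydberg energy is 13.6 × 9 = 122.4 eV.
ΔE = 122.4 × (1/6² − 1/9²) = 122.4 × 0.01543 = 1.889 eV.
λ = hc/ΔE = 1240 / 1.889 = 656 nm.

656 nm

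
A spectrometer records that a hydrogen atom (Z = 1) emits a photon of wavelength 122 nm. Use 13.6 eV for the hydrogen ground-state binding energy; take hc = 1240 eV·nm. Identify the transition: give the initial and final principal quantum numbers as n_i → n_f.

n_i = 2, n_f = 1

The photon energy is ΔE = hc/λ = 1240 / 122 = 10.16 eV.
With Z = 1, ΔE = 13.60 × (1/n_f² − 1/n_i²), so 1/n_f² − 1/n_i² = 0.7473.
Trying n_f = 1 gives 1/n_i² = 0.2527, i.e. n_i ≈ 2; this pair matches.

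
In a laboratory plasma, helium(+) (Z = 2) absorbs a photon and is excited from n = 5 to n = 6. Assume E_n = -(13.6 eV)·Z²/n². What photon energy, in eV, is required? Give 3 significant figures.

The Bohr energies scale as Z², so for Z = 2: E_n = −54.40/n² eV.
E_6 = −54.40/36 = −1.511 eV and E_5 = −54.40/25 = −2.176 eV.
The photon energy is |E_6 − E_5| = 0.665 eV.

0.665 eV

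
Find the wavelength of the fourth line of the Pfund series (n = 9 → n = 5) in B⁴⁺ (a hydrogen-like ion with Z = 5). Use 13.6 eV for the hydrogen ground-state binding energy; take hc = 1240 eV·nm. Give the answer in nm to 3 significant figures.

132 nm

The Pfund series terminates on n_f = 5; the fourth line has n_i = 5+4 = 9.
ΔE = 340.0 × (1/5² − 1/9²) = 9.402 eV.
λ = 1240 / 9.402 = 132 nm.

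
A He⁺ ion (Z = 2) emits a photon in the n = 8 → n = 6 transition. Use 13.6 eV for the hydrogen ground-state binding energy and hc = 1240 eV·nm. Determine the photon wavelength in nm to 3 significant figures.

For Z = 2 the level energies scale as Z², so the effective Rydberg energy is 13.6 × 4 = 54.40 eV.
ΔE = 54.40 × (1/6² − 1/8²) = 54.40 × 0.01215 = 0.6611 eV.
λ = hc/ΔE = 1240 / 0.6611 = 1880 nm.

1880 nm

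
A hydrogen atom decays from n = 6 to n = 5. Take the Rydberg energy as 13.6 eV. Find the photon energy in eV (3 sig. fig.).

0.166 eV

E_6 = −13.60/36 = −0.3778 eV and E_5 = −13.60/25 = −0.5440 eV.
The photon energy is |E_6 − E_5| = 0.166 eV.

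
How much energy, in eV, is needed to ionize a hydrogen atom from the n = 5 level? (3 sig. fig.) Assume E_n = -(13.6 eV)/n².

E_5 = −13.60/25 = −0.544 eV, so ionization (to E = 0) requires 0.544 eV.

0.544 eV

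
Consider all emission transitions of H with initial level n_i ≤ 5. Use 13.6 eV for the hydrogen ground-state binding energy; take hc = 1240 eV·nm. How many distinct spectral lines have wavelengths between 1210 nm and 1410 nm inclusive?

1

Enumerate all n_i → n_f pairs with 1 ≤ n_f < n_i ≤ 5 and compute λ = 1240 / [13.6·1·(1/n_f² − 1/n_i²)].
Lines falling in [1210, 1410] nm: 5→3 (1282 nm).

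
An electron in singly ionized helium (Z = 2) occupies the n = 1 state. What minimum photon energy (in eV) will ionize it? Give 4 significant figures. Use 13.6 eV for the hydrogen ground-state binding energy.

E_n = −13.6 Z²/n² = −54.40/n² eV for Z = 2.
E_1 = −54.40/1 = −54.40 eV, so ionization (to E = 0) requires 54.40 eV.

54.40 eV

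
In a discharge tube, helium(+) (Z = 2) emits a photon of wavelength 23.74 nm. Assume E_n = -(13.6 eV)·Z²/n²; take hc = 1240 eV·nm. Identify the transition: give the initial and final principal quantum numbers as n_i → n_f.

The photon energy is ΔE = hc/λ = 1240 / 23.74 = 52.23 eV.
With Z = 2, ΔE = 54.40 × (1/n_f² − 1/n_i²), so 1/n_f² − 1/n_i² = 0.9602.
Trying n_f = 1 gives 1/n_i² = 0.03984, i.e. n_i ≈ 5; this pair matches.

n_i = 5, n_f = 1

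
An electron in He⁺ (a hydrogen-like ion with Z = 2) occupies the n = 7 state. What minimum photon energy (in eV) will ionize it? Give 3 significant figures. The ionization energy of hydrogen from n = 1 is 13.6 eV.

1.11 eV

E_n = −13.6 Z²/n² = −54.40/n² eV for Z = 2.
E_7 = −54.40/49 = −1.11 eV, so ionization (to E = 0) requires 1.11 eV.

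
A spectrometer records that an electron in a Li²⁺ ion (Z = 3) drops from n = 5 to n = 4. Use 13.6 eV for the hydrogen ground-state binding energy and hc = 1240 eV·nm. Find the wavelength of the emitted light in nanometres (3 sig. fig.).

450 nm

For Z = 3 the level energies scale as Z², so the effective Rydberg energy is 13.6 × 9 = 122.4 eV.
ΔE = 122.4 × (1/4² − 1/5²) = 122.4 × 0.02250 = 2.754 eV.
λ = hc/ΔE = 1240 / 2.754 = 450 nm.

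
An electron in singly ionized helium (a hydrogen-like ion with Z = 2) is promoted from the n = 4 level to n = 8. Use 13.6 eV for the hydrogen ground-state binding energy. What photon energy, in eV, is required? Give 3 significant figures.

The Bohr energies scale as Z², so for Z = 2: E_n = −54.40/n² eV.
E_8 = −54.40/64 = −0.8500 eV and E_4 = −54.40/16 = −3.400 eV.
The photon energy is |E_8 − E_4| = 2.55 eV.

2.55 eV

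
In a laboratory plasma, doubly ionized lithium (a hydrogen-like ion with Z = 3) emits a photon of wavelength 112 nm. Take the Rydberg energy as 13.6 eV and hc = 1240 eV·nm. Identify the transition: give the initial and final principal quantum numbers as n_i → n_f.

The photon energy is ΔE = hc/λ = 1240 / 112 = 11.07 eV.
With Z = 3, ΔE = 122.4 × (1/n_f² − 1/n_i²), so 1/n_f² − 1/n_i² = 0.09045.
Trying n_f = 3 gives 1/n_i² = 0.02066, i.e. n_i ≈ 7; this pair matches.

n_i = 7, n_f = 3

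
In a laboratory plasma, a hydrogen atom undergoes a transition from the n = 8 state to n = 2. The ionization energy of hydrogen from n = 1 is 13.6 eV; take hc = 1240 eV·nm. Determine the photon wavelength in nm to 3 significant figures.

389 nm

ΔE = 13.60 × (1/2² − 1/8²) = 13.60 × 0.2344 = 3.188 eV.
λ = hc/ΔE = 1240 / 3.188 = 389 nm.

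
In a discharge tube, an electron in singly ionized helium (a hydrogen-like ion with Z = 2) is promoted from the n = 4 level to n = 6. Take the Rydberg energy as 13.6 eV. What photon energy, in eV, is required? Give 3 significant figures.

The Bohr energies scale as Z², so for Z = 2: E_n = −54.40/n² eV.
E_6 = −54.40/36 = −1.511 eV and E_4 = −54.40/16 = −3.400 eV.
The photon energy is |E_6 − E_4| = 1.89 eV.

1.89 eV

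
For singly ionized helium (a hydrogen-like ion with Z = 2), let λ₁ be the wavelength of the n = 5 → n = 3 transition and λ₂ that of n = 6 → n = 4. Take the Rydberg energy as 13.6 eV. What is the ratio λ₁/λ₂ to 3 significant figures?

λ ∝ 1/ΔE ∝ 1/(1/n_f² − 1/n_i²), and the Z² and hc factors cancel in the ratio.
λ₁/λ₂ = (1/4² − 1/6²)/(1/3² − 1/5²) = 0.03472/0.07111 = 0.488.

0.488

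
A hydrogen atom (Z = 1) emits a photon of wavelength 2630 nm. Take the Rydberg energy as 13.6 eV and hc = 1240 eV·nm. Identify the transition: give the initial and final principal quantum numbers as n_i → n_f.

n_i = 6, n_f = 4

The photon energy is ΔE = hc/λ = 1240 / 2630 = 0.4715 eV.
With Z = 1, ΔE = 13.60 × (1/n_f² − 1/n_i²), so 1/n_f² − 1/n_i² = 0.03467.
Trying n_f = 4 gives 1/n_i² = 0.02783, i.e. n_i ≈ 6; this pair matches.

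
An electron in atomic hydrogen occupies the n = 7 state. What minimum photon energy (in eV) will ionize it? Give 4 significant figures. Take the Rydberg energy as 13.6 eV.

E_7 = −13.60/49 = −0.2776 eV, so ionization (to E = 0) requires 0.2776 eV.

0.2776 eV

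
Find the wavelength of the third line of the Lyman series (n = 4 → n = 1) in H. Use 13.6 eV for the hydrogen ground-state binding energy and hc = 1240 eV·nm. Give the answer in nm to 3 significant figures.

The Lyman series terminates on n_f = 1; the third line has n_i = 1+3 = 4.
ΔE = 13.60 × (1/1² − 1/4²) = 12.75 eV.
λ = 1240 / 12.75 = 97.3 nm.

97.3 nm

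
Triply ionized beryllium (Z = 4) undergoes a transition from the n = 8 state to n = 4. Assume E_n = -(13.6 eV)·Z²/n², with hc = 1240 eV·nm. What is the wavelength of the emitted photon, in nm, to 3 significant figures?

For Z = 4 the level energies scale as Z², so the effective Rydberg energy is 13.6 × 16 = 217.6 eV.
ΔE = 217.6 × (1/4² − 1/8²) = 217.6 × 0.04688 = 10.20 eV.
λ = hc/ΔE = 1240 / 10.20 = 122 nm.

122 nm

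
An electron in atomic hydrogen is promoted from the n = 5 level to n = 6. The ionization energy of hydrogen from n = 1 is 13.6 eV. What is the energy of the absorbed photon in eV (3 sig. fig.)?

E_6 = −13.60/36 = −0.3778 eV and E_5 = −13.60/25 = −0.5440 eV.
The photon energy is |E_6 − E_5| = 0.166 eV.

0.166 eV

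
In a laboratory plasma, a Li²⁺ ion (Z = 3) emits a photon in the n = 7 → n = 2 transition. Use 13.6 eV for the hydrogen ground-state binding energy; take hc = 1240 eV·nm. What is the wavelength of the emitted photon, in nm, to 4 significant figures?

44.12 nm

For Z = 3 the level energies scale as Z², so the effective Rydberg energy is 13.6 × 9 = 122.4 eV.
ΔE = 122.4 × (1/2² − 1/7²) = 122.4 × 0.2296 = 28.10 eV.
λ = hc/ΔE = 1240 / 28.10 = 44.12 nm.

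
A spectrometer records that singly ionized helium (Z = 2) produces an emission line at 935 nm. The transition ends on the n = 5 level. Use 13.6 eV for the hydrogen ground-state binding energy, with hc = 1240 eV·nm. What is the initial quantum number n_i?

The photon energy is ΔE = hc/λ = 1240 / 935 = 1.326 eV.
With Z = 2, ΔE = 54.40 × (1/n_f² − 1/n_i²), so 1/n_f² − 1/n_i² = 0.02438.
With n_f = 5: 1/n_i² = 1/25 − 0.02438 = 0.01562, so n_i ≈ 8.00.

n_i = 8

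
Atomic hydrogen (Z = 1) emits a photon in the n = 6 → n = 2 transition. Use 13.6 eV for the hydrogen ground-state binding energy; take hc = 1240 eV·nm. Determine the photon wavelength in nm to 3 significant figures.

ΔE = 13.60 × (1/2² − 1/6²) = 13.60 × 0.2222 = 3.022 eV.
λ = hc/ΔE = 1240 / 3.022 = 410 nm.
This line belongs to the Balmer series.

410 nm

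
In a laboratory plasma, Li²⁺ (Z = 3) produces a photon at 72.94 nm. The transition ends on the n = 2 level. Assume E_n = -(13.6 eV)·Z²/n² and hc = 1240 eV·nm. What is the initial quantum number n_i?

n_i = 3

The photon energy is ΔE = hc/λ = 1240 / 72.94 = 17.00 eV.
With Z = 3, ΔE = 122.4 × (1/n_f² − 1/n_i²), so 1/n_f² − 1/n_i² = 0.1389.
With n_f = 2: 1/n_i² = 1/4 − 0.1389 = 0.1111, so n_i ≈ 3.00.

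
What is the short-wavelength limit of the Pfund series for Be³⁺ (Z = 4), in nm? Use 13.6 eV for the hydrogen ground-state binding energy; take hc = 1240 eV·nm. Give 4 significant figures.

142.5 nm

The Pfund series has lower level n_f = 5; the series limit corresponds to n_i → ∞.
ΔE_max = 13.6 × 16 / 5² = 8.704 eV.
λ_min = 1240 / 8.704 = 142.5 nm.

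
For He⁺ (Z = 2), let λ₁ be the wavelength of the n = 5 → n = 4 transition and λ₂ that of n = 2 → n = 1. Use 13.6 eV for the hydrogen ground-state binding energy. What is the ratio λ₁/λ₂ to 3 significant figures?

33.3

λ ∝ 1/ΔE ∝ 1/(1/n_f² − 1/n_i²), and the Z² and hc factors cancel in the ratio.
λ₁/λ₂ = (1/1² − 1/2²)/(1/4² − 1/5²) = 0.7500/0.02250 = 33.3.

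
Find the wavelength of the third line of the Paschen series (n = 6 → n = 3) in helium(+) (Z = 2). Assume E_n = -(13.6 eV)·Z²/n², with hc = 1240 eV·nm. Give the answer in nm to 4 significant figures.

273.5 nm

The Paschen series terminates on n_f = 3; the third line has n_i = 3+3 = 6.
ΔE = 54.40 × (1/3² − 1/6²) = 4.533 eV.
λ = 1240 / 4.533 = 273.5 nm.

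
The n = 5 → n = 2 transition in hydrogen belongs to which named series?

The series is set by the lower level: n_f = 2 is the Balmer series.

Balmer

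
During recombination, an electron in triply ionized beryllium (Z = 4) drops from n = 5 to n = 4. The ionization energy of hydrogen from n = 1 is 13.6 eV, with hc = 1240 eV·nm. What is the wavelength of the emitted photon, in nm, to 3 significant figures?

For Z = 4 the level energies scale as Z², so the effective Rydberg energy is 13.6 × 16 = 217.6 eV.
ΔE = 217.6 × (1/4² − 1/5²) = 217.6 × 0.02250 = 4.896 eV.
λ = hc/ΔE = 1240 / 4.896 = 253 nm.

253 nm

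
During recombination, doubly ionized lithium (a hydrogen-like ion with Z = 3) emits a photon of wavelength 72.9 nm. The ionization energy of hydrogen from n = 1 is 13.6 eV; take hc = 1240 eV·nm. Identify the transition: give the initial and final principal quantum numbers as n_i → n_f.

n_i = 3, n_f = 2

The photon energy is ΔE = hc/λ = 1240 / 72.9 = 17.01 eV.
With Z = 3, ΔE = 122.4 × (1/n_f² − 1/n_i²), so 1/n_f² − 1/n_i² = 0.1390.
Trying n_f = 2 gives 1/n_i² = 0.1110, i.e. n_i ≈ 3; this pair matches.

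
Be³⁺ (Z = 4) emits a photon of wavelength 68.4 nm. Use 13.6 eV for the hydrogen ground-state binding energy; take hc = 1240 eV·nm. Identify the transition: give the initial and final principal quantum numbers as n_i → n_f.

The photon energy is ΔE = hc/λ = 1240 / 68.4 = 18.13 eV.
With Z = 4, ΔE = 217.6 × (1/n_f² − 1/n_i²), so 1/n_f² − 1/n_i² = 0.08331.
Trying n_f = 3 gives 1/n_i² = 0.02780, i.e. n_i ≈ 6; this pair matches.

n_i = 6, n_f = 3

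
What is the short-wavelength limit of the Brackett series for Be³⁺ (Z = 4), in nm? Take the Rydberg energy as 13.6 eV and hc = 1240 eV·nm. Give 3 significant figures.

91.2 nm

The Brackett series has lower level n_f = 4; the series limit corresponds to n_i → ∞.
ΔE_max = 13.6 × 16 / 4² = 13.60 eV.
λ_min = 1240 / 13.60 = 91.2 nm.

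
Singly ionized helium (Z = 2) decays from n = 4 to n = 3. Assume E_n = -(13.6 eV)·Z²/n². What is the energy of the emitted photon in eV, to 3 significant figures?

The Bohr energies scale as Z², so for Z = 2: E_n = −54.40/n² eV.
E_4 = −54.40/16 = −3.400 eV and E_3 = −54.40/9 = −6.044 eV.
The photon energy is |E_4 − E_3| = 2.64 eV.

2.64 eV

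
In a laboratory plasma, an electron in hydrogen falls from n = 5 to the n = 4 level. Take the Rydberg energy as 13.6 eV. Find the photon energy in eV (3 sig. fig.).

0.306 eV

E_5 = −13.60/25 = −0.5440 eV and E_4 = −13.60/16 = −0.8500 eV.
The photon energy is |E_5 − E_4| = 0.306 eV.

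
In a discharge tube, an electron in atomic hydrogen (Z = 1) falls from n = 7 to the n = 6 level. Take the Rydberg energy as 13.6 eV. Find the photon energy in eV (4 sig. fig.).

E_7 = −13.60/49 = −0.2776 eV and E_6 = −13.60/36 = −0.3778 eV.
The photon energy is |E_7 − E_6| = 0.1002 eV.

0.1002 eV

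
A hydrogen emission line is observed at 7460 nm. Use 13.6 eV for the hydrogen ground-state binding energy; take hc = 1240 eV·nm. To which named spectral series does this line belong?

ΔE = 1240/7460 = 0.1662 eV.
This matches 13.6 × (1/5² − 1/6²), so n_f = 5: the Pfund series.

Pfund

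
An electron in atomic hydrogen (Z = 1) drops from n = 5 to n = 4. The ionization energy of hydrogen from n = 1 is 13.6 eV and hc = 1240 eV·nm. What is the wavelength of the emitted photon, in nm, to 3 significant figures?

ΔE = 13.60 × (1/4² − 1/5²) = 13.60 × 0.02250 = 0.3060 eV.
λ = hc/ΔE = 1240 / 0.3060 = 4050 nm.
This line belongs to the Brackett series.

4050 nm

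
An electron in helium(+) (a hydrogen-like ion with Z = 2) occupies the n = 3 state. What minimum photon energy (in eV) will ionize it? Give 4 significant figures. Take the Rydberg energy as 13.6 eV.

6.044 eV

E_n = −13.6 Z²/n² = −54.40/n² eV for Z = 2.
E_3 = −54.40/9 = −6.044 eV, so ionization (to E = 0) requires 6.044 eV.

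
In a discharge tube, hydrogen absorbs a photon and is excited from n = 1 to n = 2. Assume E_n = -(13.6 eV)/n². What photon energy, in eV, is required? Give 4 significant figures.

10.20 eV

E_2 = −13.60/4 = −3.400 eV and E_1 = −13.60/1 = −13.60 eV.
The photon energy is |E_2 − E_1| = 10.20 eV.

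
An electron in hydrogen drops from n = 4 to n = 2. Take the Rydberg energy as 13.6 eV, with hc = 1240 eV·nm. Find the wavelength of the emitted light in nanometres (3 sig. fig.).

ΔE = 13.60 × (1/2² − 1/4²) = 13.60 × 0.1875 = 2.550 eV.
λ = hc/ΔE = 1240 / 2.550 = 486 nm.

486 nm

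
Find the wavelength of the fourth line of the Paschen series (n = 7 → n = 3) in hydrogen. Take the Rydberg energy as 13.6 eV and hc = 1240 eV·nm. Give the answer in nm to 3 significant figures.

1010 nm

The Paschen series terminates on n_f = 3; the fourth line has n_i = 3+4 = 7.
ΔE = 13.60 × (1/3² − 1/7²) = 1.234 eV.
λ = 1240 / 1.234 = 1010 nm.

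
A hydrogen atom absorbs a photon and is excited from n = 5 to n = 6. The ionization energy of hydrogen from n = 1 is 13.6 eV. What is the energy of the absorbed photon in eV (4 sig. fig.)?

0.1662 eV

E_6 = −13.60/36 = −0.3778 eV and E_5 = −13.60/25 = −0.5440 eV.
The photon energy is |E_6 − E_5| = 0.1662 eV.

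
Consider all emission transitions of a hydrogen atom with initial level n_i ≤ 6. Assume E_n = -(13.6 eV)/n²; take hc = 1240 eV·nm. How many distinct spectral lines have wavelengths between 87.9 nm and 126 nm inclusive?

Enumerate all n_i → n_f pairs with 1 ≤ n_f < n_i ≤ 6 and compute λ = 1240 / [13.6·1·(1/n_f² − 1/n_i²)].
Lines falling in [87.9, 126] nm: 6→1 (93.78 nm), 5→1 (94.98 nm), 4→1 (97.25 nm), 3→1 (102.6 nm), 2→1 (121.6 nm).

5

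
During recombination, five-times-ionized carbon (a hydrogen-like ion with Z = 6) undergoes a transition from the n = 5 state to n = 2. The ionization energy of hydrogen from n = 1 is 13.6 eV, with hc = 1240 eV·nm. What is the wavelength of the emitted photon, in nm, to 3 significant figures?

12.1 nm

For Z = 6 the level energies scale as Z², so the effective Rydberg energy is 13.6 × 36 = 489.6 eV.
ΔE = 489.6 × (1/2² − 1/5²) = 489.6 × 0.2100 = 102.8 eV.
λ = hc/ΔE = 1240 / 102.8 = 12.1 nm.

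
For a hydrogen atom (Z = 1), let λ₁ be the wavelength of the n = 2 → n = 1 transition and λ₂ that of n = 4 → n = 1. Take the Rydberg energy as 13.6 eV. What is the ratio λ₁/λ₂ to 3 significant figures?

1.25

λ ∝ 1/ΔE ∝ 1/(1/n_f² − 1/n_i²), and the Z² and hc factors cancel in the ratio.
λ₁/λ₂ = (1/1² − 1/4²)/(1/1² − 1/2²) = 0.9375/0.7500 = 1.25.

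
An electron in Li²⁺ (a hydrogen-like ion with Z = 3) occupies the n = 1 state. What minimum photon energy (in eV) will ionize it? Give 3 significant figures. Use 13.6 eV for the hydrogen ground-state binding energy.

122 eV

E_n = −13.6 Z²/n² = −122.4/n² eV for Z = 3.
E_1 = −122.4/1 = −122 eV, so ionization (to E = 0) requires 122 eV.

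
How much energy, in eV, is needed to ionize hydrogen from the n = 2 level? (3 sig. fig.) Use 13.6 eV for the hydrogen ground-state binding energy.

3.40 eV

E_2 = −13.60/4 = −3.40 eV, so ionization (to E = 0) requires 3.40 eV.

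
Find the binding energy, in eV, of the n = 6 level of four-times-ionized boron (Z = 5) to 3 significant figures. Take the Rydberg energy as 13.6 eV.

E_n = −13.6 Z²/n² = −340.0/n² eV for Z = 5.
E_6 = −340.0/36 = −9.44 eV, so ionization (to E = 0) requires 9.44 eV.

9.44 eV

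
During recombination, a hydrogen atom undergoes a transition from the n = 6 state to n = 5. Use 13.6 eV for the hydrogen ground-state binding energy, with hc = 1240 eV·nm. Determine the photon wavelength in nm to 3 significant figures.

7460 nm

ΔE = 13.60 × (1/5² − 1/6²) = 13.60 × 0.01222 = 0.1662 eV.
λ = hc/ΔE = 1240 / 0.1662 = 7460 nm.
This line belongs to the Pfund series.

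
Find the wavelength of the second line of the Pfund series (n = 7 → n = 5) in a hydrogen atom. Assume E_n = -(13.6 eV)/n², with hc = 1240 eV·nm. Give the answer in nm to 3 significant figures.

The Pfund series terminates on n_f = 5; the second line has n_i = 5+2 = 7.
ΔE = 13.60 × (1/5² − 1/7²) = 0.2664 eV.
λ = 1240 / 0.2664 = 4650 nm.

4650 nm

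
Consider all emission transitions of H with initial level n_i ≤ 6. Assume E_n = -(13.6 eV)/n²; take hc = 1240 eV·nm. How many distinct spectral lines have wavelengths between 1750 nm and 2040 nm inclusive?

Enumerate all n_i → n_f pairs with 1 ≤ n_f < n_i ≤ 6 and compute λ = 1240 / [13.6·1·(1/n_f² − 1/n_i²)].
Lines falling in [1750, 2040] nm: 4→3 (1876 nm).

1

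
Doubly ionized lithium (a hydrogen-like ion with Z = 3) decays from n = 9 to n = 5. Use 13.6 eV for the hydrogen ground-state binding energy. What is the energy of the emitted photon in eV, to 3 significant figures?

The Bohr energies scale as Z², so for Z = 3: E_n = −122.4/n² eV.
E_9 = −122.4/81 = −1.511 eV and E_5 = −122.4/25 = −4.896 eV.
The photon energy is |E_9 − E_5| = 3.38 eV.

3.38 eV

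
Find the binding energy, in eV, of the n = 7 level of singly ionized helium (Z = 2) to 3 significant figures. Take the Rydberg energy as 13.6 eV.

1.11 eV

E_n = −13.6 Z²/n² = −54.40/n² eV for Z = 2.
E_7 = −54.40/49 = −1.11 eV, so ionization (to E = 0) requires 1.11 eV.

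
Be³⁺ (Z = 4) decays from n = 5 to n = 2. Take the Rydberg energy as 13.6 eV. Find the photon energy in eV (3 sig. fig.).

The Bohr energies scale as Z², so for Z = 4: E_n = −217.6/n² eV.
E_5 = −217.6/25 = −8.704 eV and E_2 = −217.6/4 = −54.40 eV.
The photon energy is |E_5 − E_2| = 45.7 eV.

45.7 eV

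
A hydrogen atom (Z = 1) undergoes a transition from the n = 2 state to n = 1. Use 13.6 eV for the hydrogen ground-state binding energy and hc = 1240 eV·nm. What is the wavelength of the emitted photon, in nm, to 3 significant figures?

ΔE = 13.60 × (1/1² − 1/2²) = 13.60 × 0.7500 = 10.20 eV.
λ = hc/ΔE = 1240 / 10.20 = 122 nm.
This line belongs to the Lyman series.

122 nm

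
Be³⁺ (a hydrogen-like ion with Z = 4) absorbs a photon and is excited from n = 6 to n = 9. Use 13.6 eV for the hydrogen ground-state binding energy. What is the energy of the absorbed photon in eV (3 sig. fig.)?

The Bohr energies scale as Z², so for Z = 4: E_n = −217.6/n² eV.
E_9 = −217.6/81 = −2.686 eV and E_6 = −217.6/36 = −6.044 eV.
The photon energy is |E_9 − E_6| = 3.36 eV.

3.36 eV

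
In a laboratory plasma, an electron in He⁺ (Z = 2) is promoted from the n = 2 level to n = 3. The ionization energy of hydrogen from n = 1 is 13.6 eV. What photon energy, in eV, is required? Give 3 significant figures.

7.56 eV

The Bohr energies scale as Z², so for Z = 2: E_n = −54.40/n² eV.
E_3 = −54.40/9 = −6.044 eV and E_2 = −54.40/4 = −13.60 eV.
The photon energy is |E_3 − E_2| = 7.56 eV.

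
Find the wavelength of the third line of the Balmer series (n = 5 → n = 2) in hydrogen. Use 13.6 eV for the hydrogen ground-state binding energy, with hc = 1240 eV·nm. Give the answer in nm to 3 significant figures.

434 nm

The Balmer series terminates on n_f = 2; the third line has n_i = 2+3 = 5.
ΔE = 13.60 × (1/2² − 1/5²) = 2.856 eV.
λ = 1240 / 2.856 = 434 nm.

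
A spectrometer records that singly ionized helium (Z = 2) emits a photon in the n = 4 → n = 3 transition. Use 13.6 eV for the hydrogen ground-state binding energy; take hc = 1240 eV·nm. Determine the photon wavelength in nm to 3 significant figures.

For Z = 2 the level energies scale as Z², so the effective Rydberg energy is 13.6 × 4 = 54.40 eV.
ΔE = 54.40 × (1/3² − 1/4²) = 54.40 × 0.04861 = 2.644 eV.
λ = hc/ΔE = 1240 / 2.644 = 469 nm.

469 nm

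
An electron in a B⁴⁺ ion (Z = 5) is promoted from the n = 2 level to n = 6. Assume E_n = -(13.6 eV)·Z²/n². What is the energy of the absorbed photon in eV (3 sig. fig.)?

The Bohr energies scale as Z², so for Z = 5: E_n = −340.0/n² eV.
E_6 = −340.0/36 = −9.444 eV and E_2 = −340.0/4 = −85.00 eV.
The photon energy is |E_6 − E_2| = 75.6 eV.

75.6 eV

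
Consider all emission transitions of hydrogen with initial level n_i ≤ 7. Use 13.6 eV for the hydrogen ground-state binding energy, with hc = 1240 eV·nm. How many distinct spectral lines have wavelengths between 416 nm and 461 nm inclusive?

1

Enumerate all n_i → n_f pairs with 1 ≤ n_f < n_i ≤ 7 and compute λ = 1240 / [13.6·1·(1/n_f² − 1/n_i²)].
Lines falling in [416, 461] nm: 5→2 (434.2 nm).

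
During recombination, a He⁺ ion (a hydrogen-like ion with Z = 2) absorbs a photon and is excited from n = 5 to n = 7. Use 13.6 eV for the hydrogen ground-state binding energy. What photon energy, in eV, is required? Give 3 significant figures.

1.07 eV

The Bohr energies scale as Z², so for Z = 2: E_n = −54.40/n² eV.
E_7 = −54.40/49 = −1.110 eV and E_5 = −54.40/25 = −2.176 eV.
The photon energy is |E_7 − E_5| = 1.07 eV.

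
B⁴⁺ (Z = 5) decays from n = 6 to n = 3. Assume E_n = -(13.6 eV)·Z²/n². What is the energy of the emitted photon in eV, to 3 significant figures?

The Bohr energies scale as Z², so for Z = 5: E_n = −340.0/n² eV.
E_6 = −340.0/36 = −9.444 eV and E_3 = −340.0/9 = −37.78 eV.
The photon energy is |E_6 − E_3| = 28.3 eV.

28.3 eV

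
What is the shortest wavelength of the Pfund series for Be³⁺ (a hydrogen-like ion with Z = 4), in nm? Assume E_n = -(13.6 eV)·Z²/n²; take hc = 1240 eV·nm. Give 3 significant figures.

142 nm

The Pfund series has lower level n_f = 5; the series limit corresponds to n_i → ∞.
ΔE_max = 13.6 × 16 / 5² = 8.704 eV.
λ_min = 1240 / 8.704 = 142 nm.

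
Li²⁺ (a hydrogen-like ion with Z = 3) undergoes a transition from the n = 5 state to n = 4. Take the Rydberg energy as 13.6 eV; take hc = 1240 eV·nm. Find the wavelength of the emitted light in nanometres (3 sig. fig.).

450 nm

For Z = 3 the level energies scale as Z², so the effective Rydberg energy is 13.6 × 9 = 122.4 eV.
ΔE = 122.4 × (1/4² − 1/5²) = 122.4 × 0.02250 = 2.754 eV.
λ = hc/ΔE = 1240 / 2.754 = 450 nm.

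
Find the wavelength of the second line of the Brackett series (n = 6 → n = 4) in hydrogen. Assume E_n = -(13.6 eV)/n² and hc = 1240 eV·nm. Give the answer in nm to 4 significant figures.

2626 nm

The Brackett series terminates on n_f = 4; the second line has n_i = 4+2 = 6.
ΔE = 13.60 × (1/4² − 1/6²) = 0.4722 eV.
λ = 1240 / 0.4722 = 2626 nm.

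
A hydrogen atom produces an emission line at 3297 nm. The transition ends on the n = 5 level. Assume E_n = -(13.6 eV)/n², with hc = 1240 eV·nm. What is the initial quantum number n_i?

n_i = 9

The photon energy is ΔE = hc/λ = 1240 / 3297 = 0.3761 eV.
With Z = 1, ΔE = 13.60 × (1/n_f² − 1/n_i²), so 1/n_f² − 1/n_i² = 0.02765.
With n_f = 5: 1/n_i² = 1/25 − 0.02765 = 0.01235, so n_i ≈ 9.00.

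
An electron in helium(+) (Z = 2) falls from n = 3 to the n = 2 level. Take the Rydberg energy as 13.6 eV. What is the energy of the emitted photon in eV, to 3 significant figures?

7.56 eV

The Bohr energies scale as Z², so for Z = 2: E_n = −54.40/n² eV.
E_3 = −54.40/9 = −6.044 eV and E_2 = −54.40/4 = −13.60 eV.
The photon energy is |E_3 − E_2| = 7.56 eV.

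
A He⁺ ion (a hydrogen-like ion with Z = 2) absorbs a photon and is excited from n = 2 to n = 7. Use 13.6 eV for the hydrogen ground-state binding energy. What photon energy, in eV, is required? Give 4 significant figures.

12.49 eV

The Bohr energies scale as Z², so for Z = 2: E_n = −54.40/n² eV.
E_7 = −54.40/49 = −1.110 eV and E_2 = −54.40/4 = −13.60 eV.
The photon energy is |E_7 − E_2| = 12.49 eV.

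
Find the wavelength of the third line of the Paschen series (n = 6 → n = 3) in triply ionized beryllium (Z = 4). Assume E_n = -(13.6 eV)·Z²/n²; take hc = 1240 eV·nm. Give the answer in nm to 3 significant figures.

The Paschen series terminates on n_f = 3; the third line has n_i = 3+3 = 6.
ΔE = 217.6 × (1/3² − 1/6²) = 18.13 eV.
λ = 1240 / 18.13 = 68.4 nm.

68.4 nm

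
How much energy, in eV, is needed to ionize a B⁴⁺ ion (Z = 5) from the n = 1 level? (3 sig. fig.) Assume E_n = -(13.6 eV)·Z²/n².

340 eV

E_n = −13.6 Z²/n² = −340.0/n² eV for Z = 5.
E_1 = −340.0/1 = −340 eV, so ionization (to E = 0) requires 340 eV.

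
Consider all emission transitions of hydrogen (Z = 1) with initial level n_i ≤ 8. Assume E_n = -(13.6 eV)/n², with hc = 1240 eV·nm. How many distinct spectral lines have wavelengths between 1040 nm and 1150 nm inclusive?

Enumerate all n_i → n_f pairs with 1 ≤ n_f < n_i ≤ 8 and compute λ = 1240 / [13.6·1·(1/n_f² − 1/n_i²)].
Lines falling in [1040, 1150] nm: 6→3 (1094 nm).

1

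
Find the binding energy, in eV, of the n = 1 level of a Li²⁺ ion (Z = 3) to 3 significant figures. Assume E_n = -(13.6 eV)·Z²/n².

122 eV

E_n = −13.6 Z²/n² = −122.4/n² eV for Z = 3.
E_1 = −122.4/1 = −122 eV, so ionization (to E = 0) requires 122 eV.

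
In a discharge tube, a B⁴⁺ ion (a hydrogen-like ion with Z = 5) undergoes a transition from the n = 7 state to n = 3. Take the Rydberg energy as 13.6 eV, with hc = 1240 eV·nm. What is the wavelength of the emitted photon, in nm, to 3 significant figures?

40.2 nm

For Z = 5 the level energies scale as Z², so the effective Rydberg energy is 13.6 × 25 = 340.0 eV.
ΔE = 340.0 × (1/3² − 1/7²) = 340.0 × 0.09070 = 30.84 eV.
λ = hc/ΔE = 1240 / 30.84 = 40.2 nm.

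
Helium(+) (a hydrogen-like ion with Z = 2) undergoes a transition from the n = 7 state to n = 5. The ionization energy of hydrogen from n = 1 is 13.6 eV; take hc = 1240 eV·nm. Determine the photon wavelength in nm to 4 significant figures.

1163 nm

For Z = 2 the level energies scale as Z², so the effective Rydberg energy is 13.6 × 4 = 54.40 eV.
ΔE = 54.40 × (1/5² − 1/7²) = 54.40 × 0.01959 = 1.066 eV.
λ = hc/ΔE = 1240 / 1.066 = 1163 nm.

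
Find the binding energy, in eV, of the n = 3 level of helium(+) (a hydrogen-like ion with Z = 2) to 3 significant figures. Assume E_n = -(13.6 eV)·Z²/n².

6.04 eV

E_n = −13.6 Z²/n² = −54.40/n² eV for Z = 2.
E_3 = −54.40/9 = −6.04 eV, so ionization (to E = 0) requires 6.04 eV.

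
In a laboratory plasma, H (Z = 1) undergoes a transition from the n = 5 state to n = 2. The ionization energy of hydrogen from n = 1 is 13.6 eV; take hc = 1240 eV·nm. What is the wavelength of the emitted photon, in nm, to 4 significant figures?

ΔE = 13.60 × (1/2² − 1/5²) = 13.60 × 0.2100 = 2.856 eV.
λ = hc/ΔE = 1240 / 2.856 = 434.2 nm.
This line belongs to the Balmer series.

434.2 nm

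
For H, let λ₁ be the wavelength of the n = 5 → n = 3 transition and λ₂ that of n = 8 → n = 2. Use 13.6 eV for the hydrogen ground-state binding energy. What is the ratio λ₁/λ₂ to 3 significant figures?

3.30

λ ∝ 1/ΔE ∝ 1/(1/n_f² − 1/n_i²), and the Z² and hc factors cancel in the ratio.
λ₁/λ₂ = (1/2² − 1/8²)/(1/3² − 1/5²) = 0.2344/0.07111 = 3.30.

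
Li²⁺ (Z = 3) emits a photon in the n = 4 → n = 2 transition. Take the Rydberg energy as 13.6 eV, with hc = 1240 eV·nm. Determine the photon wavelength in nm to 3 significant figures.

54.0 nm

For Z = 3 the level energies scale as Z², so the effective Rydberg energy is 13.6 × 9 = 122.4 eV.
ΔE = 122.4 × (1/2² − 1/4²) = 122.4 × 0.1875 = 22.95 eV.
λ = hc/ΔE = 1240 / 22.95 = 54.0 nm.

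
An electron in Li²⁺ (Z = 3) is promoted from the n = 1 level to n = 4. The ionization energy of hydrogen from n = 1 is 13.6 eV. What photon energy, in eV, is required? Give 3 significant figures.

115 eV

The Bohr energies scale as Z², so for Z = 3: E_n = −122.4/n² eV.
E_4 = −122.4/16 = −7.650 eV and E_1 = −122.4/1 = −122.4 eV.
The photon energy is |E_4 − E_1| = 115 eV.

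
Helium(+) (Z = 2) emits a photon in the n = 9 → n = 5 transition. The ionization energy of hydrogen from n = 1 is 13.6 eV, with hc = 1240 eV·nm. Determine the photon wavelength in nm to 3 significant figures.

824 nm

For Z = 2 the level energies scale as Z², so the effective Rydberg energy is 13.6 × 4 = 54.40 eV.
ΔE = 54.40 × (1/5² − 1/9²) = 54.40 × 0.02765 = 1.504 eV.
λ = hc/ΔE = 1240 / 1.504 = 824 nm.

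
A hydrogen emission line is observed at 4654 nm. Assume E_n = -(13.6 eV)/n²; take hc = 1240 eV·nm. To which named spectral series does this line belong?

Pfund

ΔE = 1240/4654 = 0.2664 eV.
This matches 13.6 × (1/5² − 1/7²), so n_f = 5: the Pfund series.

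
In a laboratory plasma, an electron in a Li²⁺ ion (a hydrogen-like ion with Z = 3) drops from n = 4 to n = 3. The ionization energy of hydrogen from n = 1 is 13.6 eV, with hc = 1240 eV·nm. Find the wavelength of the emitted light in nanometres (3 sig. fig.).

208 nm

For Z = 3 the level energies scale as Z², so the effective Rydberg energy is 13.6 × 9 = 122.4 eV.
ΔE = 122.4 × (1/3² − 1/4²) = 122.4 × 0.04861 = 5.950 eV.
λ = hc/ΔE = 1240 / 5.950 = 208 nm.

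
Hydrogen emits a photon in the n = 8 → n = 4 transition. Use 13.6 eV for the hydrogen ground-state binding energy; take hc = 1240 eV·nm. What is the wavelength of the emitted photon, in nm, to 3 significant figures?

1950 nm

ΔE = 13.60 × (1/4² − 1/8²) = 13.60 × 0.04688 = 0.6375 eV.
λ = hc/ΔE = 1240 / 0.6375 = 1950 nm.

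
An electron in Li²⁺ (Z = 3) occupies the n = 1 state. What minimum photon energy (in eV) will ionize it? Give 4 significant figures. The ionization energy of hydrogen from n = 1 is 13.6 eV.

E_n = −13.6 Z²/n² = −122.4/n² eV for Z = 3.
E_1 = −122.4/1 = −122.4 eV, so ionization (to E = 0) requires 122.4 eV.

122.4 eV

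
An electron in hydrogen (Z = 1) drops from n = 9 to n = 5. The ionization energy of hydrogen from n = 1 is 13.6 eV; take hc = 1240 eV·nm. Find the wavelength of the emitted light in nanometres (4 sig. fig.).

3297 nm

ΔE = 13.60 × (1/5² − 1/9²) = 13.60 × 0.02765 = 0.3761 eV.
λ = hc/ΔE = 1240 / 0.3761 = 3297 nm.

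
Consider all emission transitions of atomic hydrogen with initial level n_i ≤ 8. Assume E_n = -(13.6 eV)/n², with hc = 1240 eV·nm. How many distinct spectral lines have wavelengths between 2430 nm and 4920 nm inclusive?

Enumerate all n_i → n_f pairs with 1 ≤ n_f < n_i ≤ 8 and compute λ = 1240 / [13.6·1·(1/n_f² − 1/n_i²)].
Lines falling in [2430, 4920] nm: 6→4 (2626 nm), 8→5 (3741 nm), 5→4 (4052 nm), 7→5 (4654 nm).

4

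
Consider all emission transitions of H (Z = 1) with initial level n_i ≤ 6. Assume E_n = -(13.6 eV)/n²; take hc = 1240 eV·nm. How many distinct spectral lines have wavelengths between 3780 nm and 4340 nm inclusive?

1

Enumerate all n_i → n_f pairs with 1 ≤ n_f < n_i ≤ 6 and compute λ = 1240 / [13.6·1·(1/n_f² − 1/n_i²)].
Lines falling in [3780, 4340] nm: 5→4 (4052 nm).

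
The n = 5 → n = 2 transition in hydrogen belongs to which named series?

Balmer

The series is set by the lower level: n_f = 2 is the Balmer series.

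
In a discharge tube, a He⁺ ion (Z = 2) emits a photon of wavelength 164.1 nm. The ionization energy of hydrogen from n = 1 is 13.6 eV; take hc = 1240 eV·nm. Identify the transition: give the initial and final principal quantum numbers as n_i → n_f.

The photon energy is ΔE = hc/λ = 1240 / 164.1 = 7.556 eV.
With Z = 2, ΔE = 54.40 × (1/n_f² − 1/n_i²), so 1/n_f² − 1/n_i² = 0.1389.
Trying n_f = 2 gives 1/n_i² = 0.1111, i.e. n_i ≈ 3; this pair matches.

n_i = 3, n_f = 2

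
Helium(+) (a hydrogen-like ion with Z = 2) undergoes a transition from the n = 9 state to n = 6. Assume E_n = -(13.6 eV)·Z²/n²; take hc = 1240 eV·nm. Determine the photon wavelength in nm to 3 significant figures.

1480 nm

For Z = 2 the level energies scale as Z², so the effective Rydberg energy is 13.6 × 4 = 54.40 eV.
ΔE = 54.40 × (1/6² − 1/9²) = 54.40 × 0.01543 = 0.8395 eV.
λ = hc/ΔE = 1240 / 0.8395 = 1480 nm.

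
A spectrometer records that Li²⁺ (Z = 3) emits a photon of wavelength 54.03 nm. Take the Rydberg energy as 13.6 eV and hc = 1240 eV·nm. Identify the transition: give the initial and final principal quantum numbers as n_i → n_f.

n_i = 4, n_f = 2

The photon energy is ΔE = hc/λ = 1240 / 54.03 = 22.95 eV.
With Z = 3, ΔE = 122.4 × (1/n_f² − 1/n_i²), so 1/n_f² − 1/n_i² = 0.1875.
Trying n_f = 2 gives 1/n_i² = 0.06250, i.e. n_i ≈ 4; this pair matches.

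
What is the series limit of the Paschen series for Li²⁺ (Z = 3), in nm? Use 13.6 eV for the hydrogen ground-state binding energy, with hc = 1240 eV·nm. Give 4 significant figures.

91.18 nm

The Paschen series has lower level n_f = 3; the series limit corresponds to n_i → ∞.
ΔE_max = 13.6 × 9 / 3² = 13.60 eV.
λ_min = 1240 / 13.60 = 91.18 nm.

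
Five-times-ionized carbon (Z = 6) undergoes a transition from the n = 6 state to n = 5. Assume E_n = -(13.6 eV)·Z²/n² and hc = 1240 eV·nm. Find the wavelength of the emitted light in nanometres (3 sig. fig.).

207 nm

For Z = 6 the level energies scale as Z², so the effective Rydberg energy is 13.6 × 36 = 489.6 eV.
ΔE = 489.6 × (1/5² − 1/6²) = 489.6 × 0.01222 = 5.984 eV.
λ = hc/ΔE = 1240 / 5.984 = 207 nm.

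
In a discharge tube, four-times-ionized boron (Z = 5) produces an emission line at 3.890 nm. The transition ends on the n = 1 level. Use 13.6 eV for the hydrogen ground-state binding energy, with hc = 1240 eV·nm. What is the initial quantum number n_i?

n_i = 4

The photon energy is ΔE = hc/λ = 1240 / 3.890 = 318.8 eV.
With Z = 5, ΔE = 340.0 × (1/n_f² − 1/n_i²), so 1/n_f² − 1/n_i² = 0.9375.
With n_f = 1: 1/n_i² = 1/1 − 0.9375 = 0.06245, so n_i ≈ 4.00.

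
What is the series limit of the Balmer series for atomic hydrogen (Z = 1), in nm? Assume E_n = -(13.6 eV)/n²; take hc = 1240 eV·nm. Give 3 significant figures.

The Balmer series has lower level n_f = 2; the series limit corresponds to n_i → ∞.
ΔE_max = 13.6 × 1 / 2² = 3.400 eV.
λ_min = 1240 / 3.400 = 365 nm.

365 nm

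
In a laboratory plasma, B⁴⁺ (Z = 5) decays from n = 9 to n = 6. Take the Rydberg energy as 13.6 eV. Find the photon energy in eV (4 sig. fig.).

5.247 eV

The Bohr energies scale as Z², so for Z = 5: E_n = −340.0/n² eV.
E_9 = −340.0/81 = −4.198 eV and E_6 = −340.0/36 = −9.444 eV.
The photon energy is |E_9 − E_6| = 5.247 eV.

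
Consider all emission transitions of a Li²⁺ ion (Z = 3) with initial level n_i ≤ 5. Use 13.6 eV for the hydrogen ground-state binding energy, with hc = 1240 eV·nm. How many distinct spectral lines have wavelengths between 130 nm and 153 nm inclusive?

1

Enumerate all n_i → n_f pairs with 1 ≤ n_f < n_i ≤ 5 and compute λ = 1240 / [13.6·9·(1/n_f² − 1/n_i²)].
Lines falling in [130, 153] nm: 5→3 (142.5 nm).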